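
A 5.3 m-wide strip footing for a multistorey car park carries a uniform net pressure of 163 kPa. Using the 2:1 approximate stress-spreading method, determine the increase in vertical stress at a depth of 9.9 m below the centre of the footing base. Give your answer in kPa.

By the 2:1 method the load spreads at 1 horizontal : 2 vertical, so at depth z the loaded area has grown by z in each plan dimension:
Δσ = qB/(B+z) = 163×5.3/(5.3+9.9) = 56.836 kPa

Δσ_z ≈ 56.8 kPa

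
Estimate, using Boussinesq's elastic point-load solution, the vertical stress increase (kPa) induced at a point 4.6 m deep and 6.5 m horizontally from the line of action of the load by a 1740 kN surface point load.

Boussinesq vertical stress below a point load on an elastic half-space:
Δσ_z = 3P/(2πz²) · [1 + (r/z)²]^(−5/2)
r/z = 6.5/4.6 = 1.413; [1+(r/z)²]^(−5/2) = 0.064327.
Δσ_z = 3×1740/(2π×4.6²) × 0.064327 = 39.262 × 0.064327 = 2.526 kPa

Δσ_z ≈ 2.53 kPa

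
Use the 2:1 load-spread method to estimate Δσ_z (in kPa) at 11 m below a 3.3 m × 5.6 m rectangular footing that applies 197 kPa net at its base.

Δσ_z ≈ 15.3 kPa

By the 2:1 method the load spreads at 1 horizontal : 2 vertical, so at depth z the loaded area has grown by z in each plan dimension:
Δσ = qBL/((B+z)(L+z)) = 197×3.3×5.6/((3.3+11)(5.6+11)) = 15.336 kPa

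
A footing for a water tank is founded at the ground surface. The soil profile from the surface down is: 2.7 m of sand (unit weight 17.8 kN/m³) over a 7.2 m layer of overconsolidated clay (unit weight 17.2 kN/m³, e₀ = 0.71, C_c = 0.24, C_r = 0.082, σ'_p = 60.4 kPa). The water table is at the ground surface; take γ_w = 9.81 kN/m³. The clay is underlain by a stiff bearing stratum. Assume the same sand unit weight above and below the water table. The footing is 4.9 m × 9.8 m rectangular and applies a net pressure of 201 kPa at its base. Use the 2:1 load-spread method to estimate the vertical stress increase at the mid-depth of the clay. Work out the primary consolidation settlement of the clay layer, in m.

S_c ≈ 0.263 m

Mid-depth of clay below the ground surface: z = 2.7 + 7.2/2 = 6.3 m.
Total vertical stress at mid-clay: σ_v = 17.8×2.7 + 17.2×3.6 = 109.98 kPa.
Pore pressure: u = 9.81×(6.3 − 0) = 61.803 kPa.
Initial effective stress: σ'_0 = σ_v − u = 109.98 − 61.803 = 48.177 kPa.
Stress increase at mid-clay by the 2:1 spreading method:
Δσ = qBL/((B+z)(L+z)) = 201×4.9×9.8/((4.9+6.3)(9.8+6.3)) = 53.527 kPa
Final effective stress: σ'_f = 48.177 + 53.527 = 101.7 kPa.
σ'_f = 101.7 > σ'_p = 60.4 kPa, so the stress path crosses the preconsolidation pressure — recompression up to σ'_p, then virgin compression beyond:
S_c = H/(1+e₀)·[C_r·log₁₀(σ'_p/σ'_0) + C_c·log₁₀(σ'_f/σ'_p)]
    = 7.2/1.71 × [0.082×log₁₀(60.4/48.177) + 0.24×log₁₀(101.7/60.4)]
    = 4.2105 × [0.0080522 + 0.054308] = 0.2626 m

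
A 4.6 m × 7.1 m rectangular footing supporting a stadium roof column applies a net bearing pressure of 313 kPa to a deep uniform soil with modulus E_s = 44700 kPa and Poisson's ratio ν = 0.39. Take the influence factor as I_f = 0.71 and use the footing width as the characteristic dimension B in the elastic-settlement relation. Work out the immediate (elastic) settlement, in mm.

S_e ≈ 19.4 mm

Immediate (elastic) settlement: S_e = q·B·(1−ν²)/E_s · I_f.
S_e = 313 × 4.6 × (1 − 0.39²) / 44700 × 0.71
    = 313 × 4.6 × 0.8479 / 44700 × 0.71
    = 0.01939 m = 19.39 mm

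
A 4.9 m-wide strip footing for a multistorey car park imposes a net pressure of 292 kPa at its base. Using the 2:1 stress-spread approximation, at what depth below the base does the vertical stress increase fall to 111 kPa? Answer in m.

z ≈ 7.99 m

2:1 spreading — at depth z the loaded area has grown by z in each plan dimension:
qB/(B+z) = Δσ_z ⇒ z = qB/Δσ_z − B = 292×4.9/111 − 4.9 = 7.99 m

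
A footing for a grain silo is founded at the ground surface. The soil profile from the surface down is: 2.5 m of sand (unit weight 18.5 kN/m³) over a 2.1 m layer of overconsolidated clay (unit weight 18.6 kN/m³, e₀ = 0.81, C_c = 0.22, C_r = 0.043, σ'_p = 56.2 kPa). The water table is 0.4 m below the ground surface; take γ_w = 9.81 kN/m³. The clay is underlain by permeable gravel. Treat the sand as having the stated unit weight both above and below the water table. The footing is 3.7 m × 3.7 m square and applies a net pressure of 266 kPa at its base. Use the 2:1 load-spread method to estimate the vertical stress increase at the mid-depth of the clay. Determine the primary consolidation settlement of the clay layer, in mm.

S_c ≈ 78.7 mm

Mid-depth of clay below the ground surface: z = 2.5 + 2.1/2 = 3.55 m.
Total vertical stress at mid-clay: σ_v = 18.5×2.5 + 18.6×1.05 = 65.78 kPa.
Pore pressure: u = 9.81×(3.55 − 0.4) = 30.902 kPa.
Initial effective stress: σ'_0 = σ_v − u = 65.78 − 30.902 = 34.878 kPa.
Stress increase at mid-clay by the 2:1 spreading method:
Δσ = qBL/((B+z)(L+z)) = 266×3.7×3.7/((3.7+3.55)(3.7+3.55)) = 69.28 kPa
Final effective stress: σ'_f = 34.878 + 69.28 = 104.16 kPa.
σ'_f = 104.16 > σ'_p = 56.2 kPa, so the stress path crosses the preconsolidation pressure — recompression up to σ'_p, then virgin compression beyond:
S_c = H/(1+e₀)·[C_r·log₁₀(σ'_p/σ'_0) + C_c·log₁₀(σ'_f/σ'_p)]
    = 2.1/1.81 × [0.043×log₁₀(56.2/34.878) + 0.22×log₁₀(104.16/56.2)]
    = 1.1602 × [0.0089089 + 0.058952] = 0.07873 m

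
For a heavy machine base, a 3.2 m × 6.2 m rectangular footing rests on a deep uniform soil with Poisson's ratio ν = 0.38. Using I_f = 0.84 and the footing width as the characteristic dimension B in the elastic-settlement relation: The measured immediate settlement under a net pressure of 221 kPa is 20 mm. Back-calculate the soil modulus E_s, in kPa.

E_s ≈ 25400 kPa

S_e = q·B·(1−ν²)/E_s · I_f  ⇒  E_s = q·B·(1−ν²)·I_f / S_e.
E_s = 221 × 3.2 × 0.8556 × 0.84 / 0.02 = 25410 kPa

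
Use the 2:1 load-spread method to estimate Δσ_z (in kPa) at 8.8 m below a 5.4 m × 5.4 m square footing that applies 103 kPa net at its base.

By the 2:1 method the load spreads at 1 horizontal : 2 vertical, so at depth z the loaded area has grown by z in each plan dimension:
Δσ = qBL/((B+z)(L+z)) = 103×5.4×5.4/((5.4+8.8)(5.4+8.8)) = 14.895 kPa

Δσ_z ≈ 14.9 kPa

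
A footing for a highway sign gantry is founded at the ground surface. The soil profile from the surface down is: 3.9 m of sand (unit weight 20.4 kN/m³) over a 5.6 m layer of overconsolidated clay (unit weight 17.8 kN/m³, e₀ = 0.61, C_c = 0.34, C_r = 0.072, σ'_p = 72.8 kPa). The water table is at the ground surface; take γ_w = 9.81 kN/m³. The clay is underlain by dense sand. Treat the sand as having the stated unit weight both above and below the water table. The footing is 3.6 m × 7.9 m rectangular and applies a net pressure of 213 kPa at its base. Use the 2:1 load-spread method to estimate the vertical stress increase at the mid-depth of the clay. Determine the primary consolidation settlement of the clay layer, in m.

S_c ≈ 0.198 m

Mid-depth of clay below the ground surface: z = 3.9 + 5.6/2 = 6.7 m.
Total vertical stress at mid-clay: σ_v = 20.4×3.9 + 17.8×2.8 = 129.4 kPa.
Pore pressure: u = 9.81×(6.7 − 0) = 65.727 kPa.
Initial effective stress: σ'_0 = σ_v − u = 129.4 − 65.727 = 63.673 kPa.
Stress increase at mid-clay by the 2:1 spreading method:
Δσ = qBL/((B+z)(L+z)) = 213×3.6×7.9/((3.6+6.7)(7.9+6.7)) = 40.283 kPa
Final effective stress: σ'_f = 63.673 + 40.283 = 103.96 kPa.
σ'_f = 103.96 > σ'_p = 72.8 kPa, so the stress path crosses the preconsolidation pressure — recompression up to σ'_p, then virgin compression beyond:
S_c = H/(1+e₀)·[C_r·log₁₀(σ'_p/σ'_0) + C_c·log₁₀(σ'_f/σ'_p)]
    = 5.6/1.61 × [0.072×log₁₀(72.8/63.673) + 0.34×log₁₀(103.96/72.8)]
    = 3.4783 × [0.0041887 + 0.05261] = 0.1976 m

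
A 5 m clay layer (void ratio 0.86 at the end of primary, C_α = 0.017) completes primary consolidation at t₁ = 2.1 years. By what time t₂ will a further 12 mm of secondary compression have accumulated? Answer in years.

t₂ ≈ 3.84 years

S_s = C_α·H/(1+e_p)·log₁₀(t₂/t₁) ⇒ log₁₀(t₂/t₁) = S_s·(1+e_p)/(C_α·H).
log₁₀(t₂/t₁) = 0.012 × (1+0.86) / (0.017×5) = 0.2626
t₂ = t₁ × 10^0.2626 = 2.1 × 1.831 = 3.844 years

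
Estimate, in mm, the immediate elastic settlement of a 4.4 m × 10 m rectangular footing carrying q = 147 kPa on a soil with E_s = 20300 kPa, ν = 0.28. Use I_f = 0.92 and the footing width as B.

S_e ≈ 27 mm

Immediate (elastic) settlement: S_e = q·B·(1−ν²)/E_s · I_f.
S_e = 147 × 4.4 × (1 − 0.28²) / 20300 × 0.92
    = 147 × 4.4 × 0.9216 / 20300 × 0.92
    = 0.02701 m = 27.01 mm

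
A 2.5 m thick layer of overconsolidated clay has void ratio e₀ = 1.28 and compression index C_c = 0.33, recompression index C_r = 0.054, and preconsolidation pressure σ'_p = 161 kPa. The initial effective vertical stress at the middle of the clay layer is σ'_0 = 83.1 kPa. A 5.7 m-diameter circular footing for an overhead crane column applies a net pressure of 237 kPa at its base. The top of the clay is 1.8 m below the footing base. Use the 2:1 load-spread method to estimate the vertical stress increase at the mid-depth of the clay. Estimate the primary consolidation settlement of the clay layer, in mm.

S_c ≈ 37.7 mm

Mid-depth of clay below the footing base: z = 1.8 + 2.5/2 = 3.05 m.
Stress increase at mid-clay by the 2:1 spreading method:
Δσ ≈ qD²/(D+z)² = 237×5.7²/(5.7+3.05)² = 100.57 kPa
Final effective stress: σ'_f = 83.1 + 100.57 = 183.67 kPa.
σ'_f = 183.67 > σ'_p = 161 kPa, so the stress path crosses the preconsolidation pressure — recompression up to σ'_p, then virgin compression beyond:
S_c = H/(1+e₀)·[C_r·log₁₀(σ'_p/σ'_0) + C_c·log₁₀(σ'_f/σ'_p)]
    = 2.5/2.28 × [0.054×log₁₀(161/83.1) + 0.33×log₁₀(183.67/161)]
    = 1.0965 × [0.01551 + 0.01888] = 0.03771 m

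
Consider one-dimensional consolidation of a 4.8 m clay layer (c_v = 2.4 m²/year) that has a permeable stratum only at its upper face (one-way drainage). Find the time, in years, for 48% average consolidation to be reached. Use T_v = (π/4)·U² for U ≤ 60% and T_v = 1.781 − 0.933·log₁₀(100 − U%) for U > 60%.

Drainage path length: H_d = H = 4.8 m (single drainage).
U ≤ 60%: T_v = (π/4)·U² = (π/4)×0.48² = 0.18096.
t = T_v·H_d²/c_v = 0.18096×4.8²/2.4 = 1.737 years.

t ≈ 1.74 years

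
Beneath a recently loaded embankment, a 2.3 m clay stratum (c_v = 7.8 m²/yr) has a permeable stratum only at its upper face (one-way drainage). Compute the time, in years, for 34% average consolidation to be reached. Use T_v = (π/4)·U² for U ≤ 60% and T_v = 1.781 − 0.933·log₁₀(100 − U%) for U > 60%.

t ≈ 0.0616 years

Drainage path length: H_d = H = 2.3 m (single drainage).
U ≤ 60%: T_v = (π/4)·U² = (π/4)×0.34² = 0.090792.
t = T_v·H_d²/c_v = 0.090792×2.3²/7.8 = 0.06158 years.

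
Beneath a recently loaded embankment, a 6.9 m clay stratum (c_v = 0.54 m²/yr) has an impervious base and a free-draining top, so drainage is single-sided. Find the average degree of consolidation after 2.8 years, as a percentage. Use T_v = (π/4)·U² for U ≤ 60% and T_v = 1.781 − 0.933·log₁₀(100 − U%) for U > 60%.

U ≈ 20.1 %

Drainage path length: H_d = H = 6.9 m (single drainage).
T_v = c_v·t/H_d² = 0.54×2.8/6.9² = 0.031758.
T_v = 0.031758 corresponds to the U ≤ 60% branch:
U = √(4T_v/π) = 0.2011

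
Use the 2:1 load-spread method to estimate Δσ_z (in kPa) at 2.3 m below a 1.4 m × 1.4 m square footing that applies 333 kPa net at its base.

By the 2:1 method the load spreads at 1 horizontal : 2 vertical, so at depth z the loaded area has grown by z in each plan dimension:
Δσ = qBL/((B+z)(L+z)) = 333×1.4×1.4/((1.4+2.3)(1.4+2.3)) = 47.676 kPa

Δσ_z ≈ 47.7 kPa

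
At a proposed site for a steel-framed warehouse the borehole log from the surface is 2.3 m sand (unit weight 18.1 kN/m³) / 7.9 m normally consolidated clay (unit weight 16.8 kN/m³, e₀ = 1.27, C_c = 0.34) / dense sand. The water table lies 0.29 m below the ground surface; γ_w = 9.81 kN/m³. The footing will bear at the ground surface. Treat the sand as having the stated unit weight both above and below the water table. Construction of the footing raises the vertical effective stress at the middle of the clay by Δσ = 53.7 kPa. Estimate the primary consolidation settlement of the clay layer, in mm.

Mid-depth of clay below the ground surface: z = 2.3 + 7.9/2 = 6.25 m.
Total vertical stress at mid-clay: σ_v = 18.1×2.3 + 16.8×3.95 = 107.99 kPa.
Pore pressure: u = 9.81×(6.25 − 0.29) = 58.468 kPa.
Initial effective stress: σ'_0 = σ_v − u = 107.99 − 58.468 = 49.522 kPa.
Final effective stress: σ'_f = σ'_0 + Δσ = 49.522 + 53.7 = 103.22 kPa.
Normally consolidated clay, so the full stress increment lies on the virgin compression line:
S_c = C_c·H/(1+e₀)·log₁₀(σ'_f/σ'_0) = 0.34×7.9/(1+1.27)×log₁₀(103.22/49.522)
    = 1.1833 × 0.31897 = 0.3774 m

S_c ≈ 377 mm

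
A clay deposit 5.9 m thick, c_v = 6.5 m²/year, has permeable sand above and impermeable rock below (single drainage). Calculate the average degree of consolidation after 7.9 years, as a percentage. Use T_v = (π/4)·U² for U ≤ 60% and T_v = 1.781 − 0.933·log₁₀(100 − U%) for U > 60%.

U ≈ 97.9 %

Drainage path length: H_d = H = 5.9 m (single drainage).
T_v = c_v·t/H_d² = 6.5×7.9/5.9² = 1.4752.
T_v = 1.4752 corresponds to the U > 60% branch:
U = 1 − 10^((1.781 − T_v)/0.933)/100 = 0.9787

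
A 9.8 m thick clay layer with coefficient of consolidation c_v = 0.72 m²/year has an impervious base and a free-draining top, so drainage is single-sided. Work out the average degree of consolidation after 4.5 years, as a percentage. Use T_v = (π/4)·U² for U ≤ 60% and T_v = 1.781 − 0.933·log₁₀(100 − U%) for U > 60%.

Drainage path length: H_d = H = 9.8 m (single drainage).
T_v = c_v·t/H_d² = 0.72×4.5/9.8² = 0.033736.
T_v = 0.033736 corresponds to the U ≤ 60% branch:
U = √(4T_v/π) = 0.2073

U ≈ 20.7 %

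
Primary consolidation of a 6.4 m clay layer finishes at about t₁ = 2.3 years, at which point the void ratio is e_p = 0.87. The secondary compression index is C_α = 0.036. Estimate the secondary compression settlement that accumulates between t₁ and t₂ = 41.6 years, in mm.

Secondary compression: S_s = C_α·H/(1+e_p)·log₁₀(t₂/t₁)
S_s = 0.036×6.4/(1+0.87)×log₁₀(41.6/2.3)
    = 0.1232 × 1.257 = 0.1549 m

S_s ≈ 155 mm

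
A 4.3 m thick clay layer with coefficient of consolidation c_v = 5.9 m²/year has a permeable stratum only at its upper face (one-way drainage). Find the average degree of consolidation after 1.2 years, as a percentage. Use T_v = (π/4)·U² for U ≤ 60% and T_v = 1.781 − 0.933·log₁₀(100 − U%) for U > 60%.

Drainage path length: H_d = H = 4.3 m (single drainage).
T_v = c_v·t/H_d² = 5.9×1.2/4.3² = 0.38291.
T_v = 0.38291 corresponds to the U > 60% branch:
U = 1 − 10^((1.781 − T_v)/0.933)/100 = 0.6849

U ≈ 68.5 %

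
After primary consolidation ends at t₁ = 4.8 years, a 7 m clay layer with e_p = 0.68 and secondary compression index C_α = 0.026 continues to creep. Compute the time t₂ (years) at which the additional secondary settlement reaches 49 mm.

S_s = C_α·H/(1+e_p)·log₁₀(t₂/t₁) ⇒ log₁₀(t₂/t₁) = S_s·(1+e_p)/(C_α·H).
log₁₀(t₂/t₁) = 0.049 × (1+0.68) / (0.026×7) = 0.4523
t₂ = t₁ × 10^0.4523 = 4.8 × 2.833 = 13.6 years

t₂ ≈ 13.6 years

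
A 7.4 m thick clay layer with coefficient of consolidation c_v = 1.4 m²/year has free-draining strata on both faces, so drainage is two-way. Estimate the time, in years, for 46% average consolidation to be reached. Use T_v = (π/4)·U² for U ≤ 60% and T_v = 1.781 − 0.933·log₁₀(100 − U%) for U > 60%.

Drainage path length: H_d = H/2 = 3.7 m (double drainage).
U ≤ 60%: T_v = (π/4)·U² = (π/4)×0.46² = 0.16619.
t = T_v·H_d²/c_v = 0.16619×3.7²/1.4 = 1.625 years.

t ≈ 1.63 years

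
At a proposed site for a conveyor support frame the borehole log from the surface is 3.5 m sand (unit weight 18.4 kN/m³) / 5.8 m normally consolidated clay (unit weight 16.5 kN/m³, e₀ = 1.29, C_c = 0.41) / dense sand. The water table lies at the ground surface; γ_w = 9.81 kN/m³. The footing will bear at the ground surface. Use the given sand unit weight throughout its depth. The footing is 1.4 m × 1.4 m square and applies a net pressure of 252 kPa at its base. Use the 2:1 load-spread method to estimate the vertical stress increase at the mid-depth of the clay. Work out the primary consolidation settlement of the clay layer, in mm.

S_c ≈ 68.5 mm

Mid-depth of clay below the ground surface: z = 3.5 + 5.8/2 = 6.4 m.
Total vertical stress at mid-clay: σ_v = 18.4×3.5 + 16.5×2.9 = 112.25 kPa.
Pore pressure: u = 9.81×(6.4 − 0) = 62.784 kPa.
Initial effective stress: σ'_0 = σ_v − u = 112.25 − 62.784 = 49.466 kPa.
Stress increase at mid-clay by the 2:1 spreading method:
Δσ = qBL/((B+z)(L+z)) = 252×1.4×1.4/((1.4+6.4)(1.4+6.4)) = 8.1183 kPa
Final effective stress: σ'_f = σ'_0 + Δσ = 49.466 + 8.1183 = 57.584 kPa.
Normally consolidated clay, so the full stress increment lies on the virgin compression line:
S_c = C_c·H/(1+e₀)·log₁₀(σ'_f/σ'_0) = 0.41×5.8/(1+1.29)×log₁₀(57.584/49.466)
    = 1.0384 × 0.065995 = 0.06853 m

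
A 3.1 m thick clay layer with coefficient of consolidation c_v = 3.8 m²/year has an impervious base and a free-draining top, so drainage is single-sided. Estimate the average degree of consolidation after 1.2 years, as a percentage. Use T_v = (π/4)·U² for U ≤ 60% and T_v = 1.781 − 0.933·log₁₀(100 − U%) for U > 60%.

Drainage path length: H_d = H = 3.1 m (single drainage).
T_v = c_v·t/H_d² = 3.8×1.2/3.1² = 0.47451.
T_v = 0.47451 corresponds to the U > 60% branch:
U = 1 − 10^((1.781 − T_v)/0.933)/100 = 0.7486

U ≈ 74.9 %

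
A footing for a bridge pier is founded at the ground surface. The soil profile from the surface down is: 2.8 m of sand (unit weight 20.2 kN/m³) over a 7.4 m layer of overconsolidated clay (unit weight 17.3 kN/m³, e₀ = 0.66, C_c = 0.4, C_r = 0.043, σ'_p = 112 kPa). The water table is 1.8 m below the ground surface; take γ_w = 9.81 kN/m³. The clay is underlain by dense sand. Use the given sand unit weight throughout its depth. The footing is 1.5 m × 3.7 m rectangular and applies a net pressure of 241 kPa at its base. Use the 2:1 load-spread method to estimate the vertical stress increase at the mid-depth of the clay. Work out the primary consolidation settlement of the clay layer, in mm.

Mid-depth of clay below the ground surface: z = 2.8 + 7.4/2 = 6.5 m.
Total vertical stress at mid-clay: σ_v = 20.2×2.8 + 17.3×3.7 = 120.57 kPa.
Pore pressure: u = 9.81×(6.5 − 1.8) = 46.107 kPa.
Initial effective stress: σ'_0 = σ_v − u = 120.57 − 46.107 = 74.463 kPa.
Stress increase at mid-clay by the 2:1 spreading method:
Δσ = qBL/((B+z)(L+z)) = 241×1.5×3.7/((1.5+6.5)(3.7+6.5)) = 16.392 kPa
Final effective stress: σ'_f = 74.463 + 16.392 = 90.855 kPa.
σ'_f = 90.855 ≤ σ'_p = 112 kPa, so the clay remains overconsolidated and only the recompression index applies:
S_c = C_r·H/(1+e₀)·log₁₀(σ'_f/σ'_0) = 0.043×7.4/1.66×log₁₀(90.855/74.463)
    = 0.19169 × 0.086408 = 0.01656 m

S_c ≈ 16.6 mm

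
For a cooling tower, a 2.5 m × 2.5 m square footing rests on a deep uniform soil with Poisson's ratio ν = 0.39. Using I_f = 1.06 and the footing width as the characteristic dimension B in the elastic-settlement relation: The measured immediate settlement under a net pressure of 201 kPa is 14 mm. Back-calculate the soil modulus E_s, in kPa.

E_s ≈ 32300 kPa

S_e = q·B·(1−ν²)/E_s · I_f  ⇒  E_s = q·B·(1−ν²)·I_f / S_e.
E_s = 201 × 2.5 × 0.8479 × 1.06 / 0.014 = 32260 kPa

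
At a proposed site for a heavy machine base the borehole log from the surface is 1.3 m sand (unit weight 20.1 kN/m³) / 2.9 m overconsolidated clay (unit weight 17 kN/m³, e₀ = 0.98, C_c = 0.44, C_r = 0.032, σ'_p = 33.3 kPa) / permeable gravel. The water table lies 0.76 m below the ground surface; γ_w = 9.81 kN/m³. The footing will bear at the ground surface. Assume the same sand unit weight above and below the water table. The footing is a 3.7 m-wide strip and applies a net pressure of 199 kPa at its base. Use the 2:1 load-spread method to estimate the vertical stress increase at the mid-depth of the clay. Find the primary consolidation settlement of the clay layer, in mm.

Mid-depth of clay below the ground surface: z = 1.3 + 2.9/2 = 2.75 m.
Total vertical stress at mid-clay: σ_v = 20.1×1.3 + 17×1.45 = 50.78 kPa.
Pore pressure: u = 9.81×(2.75 − 0.76) = 19.522 kPa.
Initial effective stress: σ'_0 = σ_v − u = 50.78 − 19.522 = 31.258 kPa.
Stress increase at mid-clay by the 2:1 spreading method:
Δσ = qB/(B+z) = 199×3.7/(3.7+2.75) = 114.16 kPa
Final effective stress: σ'_f = 31.258 + 114.16 = 145.42 kPa.
σ'_f = 145.42 > σ'_p = 33.3 kPa, so the stress path crosses the preconsolidation pressure — recompression up to σ'_p, then virgin compression beyond:
S_c = H/(1+e₀)·[C_r·log₁₀(σ'_p/σ'_0) + C_c·log₁₀(σ'_f/σ'_p)]
    = 2.9/1.98 × [0.032×log₁₀(33.3/31.258) + 0.44×log₁₀(145.42/33.3)]
    = 1.4646 × [0.00087946 + 0.28168] = 0.4138 m

S_c ≈ 414 mm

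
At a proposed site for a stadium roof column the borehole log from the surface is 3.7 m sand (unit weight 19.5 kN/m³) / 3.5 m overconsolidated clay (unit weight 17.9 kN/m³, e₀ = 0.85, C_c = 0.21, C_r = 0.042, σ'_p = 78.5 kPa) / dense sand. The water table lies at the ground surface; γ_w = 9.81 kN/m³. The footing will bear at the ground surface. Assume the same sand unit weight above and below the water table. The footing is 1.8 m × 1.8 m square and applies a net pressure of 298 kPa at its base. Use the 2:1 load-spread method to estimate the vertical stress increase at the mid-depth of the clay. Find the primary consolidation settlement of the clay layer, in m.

Mid-depth of clay below the ground surface: z = 3.7 + 3.5/2 = 5.45 m.
Total vertical stress at mid-clay: σ_v = 19.5×3.7 + 17.9×1.75 = 103.47 kPa.
Pore pressure: u = 9.81×(5.45 − 0) = 53.465 kPa.
Initial effective stress: σ'_0 = σ_v − u = 103.47 − 53.465 = 50.005 kPa.
Stress increase at mid-clay by the 2:1 spreading method:
Δσ = qBL/((B+z)(L+z)) = 298×1.8×1.8/((1.8+5.45)(1.8+5.45)) = 18.369 kPa
Final effective stress: σ'_f = 50.005 + 18.369 = 68.374 kPa.
σ'_f = 68.374 ≤ σ'_p = 78.5 kPa, so the clay remains overconsolidated and only the recompression index applies:
S_c = C_r·H/(1+e₀)·log₁₀(σ'_f/σ'_0) = 0.042×3.5/1.85×log₁₀(68.374/50.005)
    = 0.07946 × 0.13588 = 0.0108 m

S_c ≈ 0.0108 m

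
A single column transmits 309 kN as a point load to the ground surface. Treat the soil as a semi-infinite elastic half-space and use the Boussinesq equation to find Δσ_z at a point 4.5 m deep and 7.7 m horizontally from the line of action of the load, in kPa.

Δσ_z ≈ 0.238 kPa

Boussinesq vertical stress below a point load on an elastic half-space:
Δσ_z = 3P/(2πz²) · [1 + (r/z)²]^(−5/2)
r/z = 7.7/4.5 = 1.7111; [1+(r/z)²]^(−5/2) = 0.032704.
Δσ_z = 3×309/(2π×4.5²) × 0.032704 = 7.2858 × 0.032704 = 0.2383 kPa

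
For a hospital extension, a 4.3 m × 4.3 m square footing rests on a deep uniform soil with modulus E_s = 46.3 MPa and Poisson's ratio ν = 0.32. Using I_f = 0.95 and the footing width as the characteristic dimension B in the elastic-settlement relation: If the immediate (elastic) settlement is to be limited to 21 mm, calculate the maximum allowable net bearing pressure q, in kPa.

E_s = 46.3 MPa = 46300 kPa.
S_e = q·B·(1−ν²)/E_s · I_f  ⇒  q = S_e·E_s / (B·(1−ν²)·I_f).
q = 0.021 × 46300 / (4.3 × 0.8976 × 0.95) = 265.2 kPa

q ≈ 265 kPa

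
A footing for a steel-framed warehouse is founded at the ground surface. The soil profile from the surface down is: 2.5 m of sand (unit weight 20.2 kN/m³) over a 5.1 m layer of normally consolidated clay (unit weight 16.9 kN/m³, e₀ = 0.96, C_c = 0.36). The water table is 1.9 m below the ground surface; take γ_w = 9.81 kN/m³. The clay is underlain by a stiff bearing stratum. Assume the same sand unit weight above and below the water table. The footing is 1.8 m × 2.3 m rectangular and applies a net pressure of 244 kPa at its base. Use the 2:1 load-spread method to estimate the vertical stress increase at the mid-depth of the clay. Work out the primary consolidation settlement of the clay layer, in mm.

Mid-depth of clay below the ground surface: z = 2.5 + 5.1/2 = 5.05 m.
Total vertical stress at mid-clay: σ_v = 20.2×2.5 + 16.9×2.55 = 93.595 kPa.
Pore pressure: u = 9.81×(5.05 − 1.9) = 30.902 kPa.
Initial effective stress: σ'_0 = σ_v − u = 93.595 − 30.902 = 62.693 kPa.
Stress increase at mid-clay by the 2:1 spreading method:
Δσ = qBL/((B+z)(L+z)) = 244×1.8×2.3/((1.8+5.05)(2.3+5.05)) = 20.064 kPa
Final effective stress: σ'_f = σ'_0 + Δσ = 62.693 + 20.064 = 82.757 kPa.
Normally consolidated clay, so the full stress increment lies on the virgin compression line:
S_c = C_c·H/(1+e₀)·log₁₀(σ'_f/σ'_0) = 0.36×5.1/(1+0.96)×log₁₀(82.757/62.693)
    = 0.93673 × 0.12059 = 0.113 m

S_c ≈ 113 mm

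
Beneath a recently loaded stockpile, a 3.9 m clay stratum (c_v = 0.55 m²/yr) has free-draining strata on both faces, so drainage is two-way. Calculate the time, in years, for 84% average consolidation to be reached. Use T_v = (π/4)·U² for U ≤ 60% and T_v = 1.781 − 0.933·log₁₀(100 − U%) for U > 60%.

t ≈ 4.55 years

Drainage path length: H_d = H/2 = 1.95 m (double drainage).
U > 60%: T_v = 1.781 − 0.933·log₁₀(100 − 84) = 0.65756.
t = T_v·H_d²/c_v = 0.65756×1.95²/0.55 = 4.546 years.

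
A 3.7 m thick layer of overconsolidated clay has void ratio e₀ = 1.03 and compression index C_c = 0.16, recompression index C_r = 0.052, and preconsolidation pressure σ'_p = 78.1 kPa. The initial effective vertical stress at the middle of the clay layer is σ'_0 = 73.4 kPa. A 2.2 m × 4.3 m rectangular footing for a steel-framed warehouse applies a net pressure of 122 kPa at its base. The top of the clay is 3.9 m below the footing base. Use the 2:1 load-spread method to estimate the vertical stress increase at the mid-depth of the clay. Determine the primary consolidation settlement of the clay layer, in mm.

S_c ≈ 17.4 mm

Mid-depth of clay below the footing base: z = 3.9 + 3.7/2 = 5.75 m.
Stress increase at mid-clay by the 2:1 spreading method:
Δσ = qBL/((B+z)(L+z)) = 122×2.2×4.3/((2.2+5.75)(4.3+5.75)) = 14.445 kPa
Final effective stress: σ'_f = 73.4 + 14.445 = 87.845 kPa.
σ'_f = 87.845 > σ'_p = 78.1 kPa, so the stress path crosses the preconsolidation pressure — recompression up to σ'_p, then virgin compression beyond:
S_c = H/(1+e₀)·[C_r·log₁₀(σ'_p/σ'_0) + C_c·log₁₀(σ'_f/σ'_p)]
    = 3.7/2.03 × [0.052×log₁₀(78.1/73.4) + 0.16×log₁₀(87.845/78.1)]
    = 1.8227 × [0.0014017 + 0.0081706] = 0.01745 m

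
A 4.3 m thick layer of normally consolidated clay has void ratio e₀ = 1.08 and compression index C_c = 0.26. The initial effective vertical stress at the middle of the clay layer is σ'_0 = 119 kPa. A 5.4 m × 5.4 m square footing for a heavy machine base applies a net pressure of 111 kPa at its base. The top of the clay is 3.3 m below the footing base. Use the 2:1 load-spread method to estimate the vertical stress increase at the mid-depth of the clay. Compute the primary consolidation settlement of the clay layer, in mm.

Mid-depth of clay below the footing base: z = 3.3 + 4.3/2 = 5.45 m.
Stress increase at mid-clay by the 2:1 spreading method:
Δσ = qBL/((B+z)(L+z)) = 111×5.4×5.4/((5.4+5.45)(5.4+5.45)) = 27.495 kPa
Final effective stress: σ'_f = σ'_0 + Δσ = 119 + 27.495 = 146.5 kPa.
Normally consolidated clay, so the full stress increment lies on the virgin compression line:
S_c = C_c·H/(1+e₀)·log₁₀(σ'_f/σ'_0) = 0.26×4.3/(1+1.08)×log₁₀(146.5/119)
    = 0.5375 × 0.090291 = 0.04853 m

S_c ≈ 48.5 mm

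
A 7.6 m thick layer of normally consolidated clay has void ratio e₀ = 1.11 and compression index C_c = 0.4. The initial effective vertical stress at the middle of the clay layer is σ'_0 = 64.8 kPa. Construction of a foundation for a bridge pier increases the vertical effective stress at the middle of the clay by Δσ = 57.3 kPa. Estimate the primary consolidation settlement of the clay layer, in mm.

Final effective stress: σ'_f = σ'_0 + Δσ = 64.8 + 57.3 = 122.1 kPa.
Normally consolidated clay, so the full stress increment lies on the virgin compression line:
S_c = C_c·H/(1+e₀)·log₁₀(σ'_f/σ'_0) = 0.4×7.6/(1+1.11)×log₁₀(122.1/64.8)
    = 1.4408 × 0.27514 = 0.3964 m

S_c ≈ 396 mm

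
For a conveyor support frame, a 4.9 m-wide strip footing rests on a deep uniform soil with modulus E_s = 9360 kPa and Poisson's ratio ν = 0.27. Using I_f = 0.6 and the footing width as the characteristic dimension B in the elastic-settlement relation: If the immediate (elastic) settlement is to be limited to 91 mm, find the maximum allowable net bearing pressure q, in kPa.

q ≈ 312 kPa

S_e = q·B·(1−ν²)/E_s · I_f  ⇒  q = S_e·E_s / (B·(1−ν²)·I_f).
q = 0.091 × 9360 / (4.9 × 0.9271 × 0.6) = 312.5 kPa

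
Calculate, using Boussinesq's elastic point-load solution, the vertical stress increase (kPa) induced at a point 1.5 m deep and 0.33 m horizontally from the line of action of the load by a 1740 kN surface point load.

Boussinesq vertical stress below a point load on an elastic half-space:
Δσ_z = 3P/(2πz²) · [1 + (r/z)²]^(−5/2)
r/z = 0.33/1.5 = 0.22; [1+(r/z)²]^(−5/2) = 0.88855.
Δσ_z = 3×1740/(2π×1.5²) × 0.88855 = 369.24 × 0.88855 = 328.1 kPa

Δσ_z ≈ 328 kPa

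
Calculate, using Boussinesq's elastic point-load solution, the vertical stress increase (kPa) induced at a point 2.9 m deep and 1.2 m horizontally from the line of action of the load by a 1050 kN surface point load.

Boussinesq vertical stress below a point load on an elastic half-space:
Δσ_z = 3P/(2πz²) · [1 + (r/z)²]^(−5/2)
r/z = 1.2/2.9 = 0.41379; [1+(r/z)²]^(−5/2) = 0.6736.
Δσ_z = 3×1050/(2π×2.9²) × 0.6736 = 59.612 × 0.6736 = 40.15 kPa

Δσ_z ≈ 40.2 kPa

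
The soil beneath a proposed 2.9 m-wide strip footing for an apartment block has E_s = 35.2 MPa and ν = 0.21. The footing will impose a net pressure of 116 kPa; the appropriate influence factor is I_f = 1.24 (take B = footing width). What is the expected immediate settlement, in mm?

S_e ≈ 11.3 mm

Immediate (elastic) settlement: S_e = q·B·(1−ν²)/E_s · I_f.
E_s = 35.2 MPa = 35200 kPa.
S_e = 116 × 2.9 × (1 − 0.21²) / 35200 × 1.24
    = 116 × 2.9 × 0.9559 / 35200 × 1.24
    = 0.01133 m = 11.33 mm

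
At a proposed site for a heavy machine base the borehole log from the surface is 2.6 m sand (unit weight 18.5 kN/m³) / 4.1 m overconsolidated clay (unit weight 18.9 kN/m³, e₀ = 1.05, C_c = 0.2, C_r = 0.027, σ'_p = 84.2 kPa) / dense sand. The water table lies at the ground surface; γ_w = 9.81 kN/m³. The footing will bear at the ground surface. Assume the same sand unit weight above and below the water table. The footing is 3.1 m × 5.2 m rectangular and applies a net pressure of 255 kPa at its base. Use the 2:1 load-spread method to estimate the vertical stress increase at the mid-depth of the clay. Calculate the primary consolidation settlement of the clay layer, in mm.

S_c ≈ 37.9 mm

Mid-depth of clay below the ground surface: z = 2.6 + 4.1/2 = 4.65 m.
Total vertical stress at mid-clay: σ_v = 18.5×2.6 + 18.9×2.05 = 86.845 kPa.
Pore pressure: u = 9.81×(4.65 − 0) = 45.617 kPa.
Initial effective stress: σ'_0 = σ_v − u = 86.845 − 45.617 = 41.228 kPa.
Stress increase at mid-clay by the 2:1 spreading method:
Δσ = qBL/((B+z)(L+z)) = 255×3.1×5.2/((3.1+4.65)(5.2+4.65)) = 53.848 kPa
Final effective stress: σ'_f = 41.228 + 53.848 = 95.076 kPa.
σ'_f = 95.076 > σ'_p = 84.2 kPa, so the stress path crosses the preconsolidation pressure — recompression up to σ'_p, then virgin compression beyond:
S_c = H/(1+e₀)·[C_r·log₁₀(σ'_p/σ'_0) + C_c·log₁₀(σ'_f/σ'_p)]
    = 4.1/2.05 × [0.027×log₁₀(84.2/41.228) + 0.2×log₁₀(95.076/84.2)]
    = 2 × [0.0083732 + 0.010552] = 0.03785 m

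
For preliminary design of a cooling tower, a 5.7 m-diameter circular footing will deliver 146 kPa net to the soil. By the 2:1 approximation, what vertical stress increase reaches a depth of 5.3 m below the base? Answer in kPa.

By the 2:1 method the load spreads at 1 horizontal : 2 vertical, so at depth z the loaded area has grown by z in each plan dimension:
Δσ ≈ qD²/(D+z)² = 146×5.7²/(5.7+5.3)² = 39.203 kPa

Δσ_z ≈ 39.2 kPa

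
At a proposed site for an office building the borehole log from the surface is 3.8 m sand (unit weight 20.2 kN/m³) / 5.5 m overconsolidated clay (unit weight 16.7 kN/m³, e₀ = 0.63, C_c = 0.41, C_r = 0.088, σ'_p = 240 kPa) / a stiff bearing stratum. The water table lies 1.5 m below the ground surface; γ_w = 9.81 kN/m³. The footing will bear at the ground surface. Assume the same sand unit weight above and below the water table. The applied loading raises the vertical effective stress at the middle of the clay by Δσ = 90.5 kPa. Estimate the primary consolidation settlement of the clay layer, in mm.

Mid-depth of clay below the ground surface: z = 3.8 + 5.5/2 = 6.55 m.
Total vertical stress at mid-clay: σ_v = 20.2×3.8 + 16.7×2.75 = 122.68 kPa.
Pore pressure: u = 9.81×(6.55 − 1.5) = 49.541 kPa.
Initial effective stress: σ'_0 = σ_v − u = 122.68 − 49.541 = 73.139 kPa.
Final effective stress: σ'_f = 73.139 + 90.5 = 163.64 kPa.
σ'_f = 163.64 ≤ σ'_p = 240 kPa, so the clay remains overconsolidated and only the recompression index applies:
S_c = C_r·H/(1+e₀)·log₁₀(σ'_f/σ'_0) = 0.088×5.5/1.63×log₁₀(163.64/73.139)
    = 0.29693 × 0.34974 = 0.1038 m

S_c ≈ 104 mm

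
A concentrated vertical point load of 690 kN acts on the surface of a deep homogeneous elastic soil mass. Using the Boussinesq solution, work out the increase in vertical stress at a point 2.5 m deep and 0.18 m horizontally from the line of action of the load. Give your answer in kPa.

Δσ_z ≈ 52 kPa

Boussinesq vertical stress below a point load on an elastic half-space:
Δσ_z = 3P/(2πz²) · [1 + (r/z)²]^(−5/2)
r/z = 0.18/2.5 = 0.072; [1+(r/z)²]^(−5/2) = 0.98716.
Δσ_z = 3×690/(2π×2.5²) × 0.98716 = 52.712 × 0.98716 = 52.04 kPa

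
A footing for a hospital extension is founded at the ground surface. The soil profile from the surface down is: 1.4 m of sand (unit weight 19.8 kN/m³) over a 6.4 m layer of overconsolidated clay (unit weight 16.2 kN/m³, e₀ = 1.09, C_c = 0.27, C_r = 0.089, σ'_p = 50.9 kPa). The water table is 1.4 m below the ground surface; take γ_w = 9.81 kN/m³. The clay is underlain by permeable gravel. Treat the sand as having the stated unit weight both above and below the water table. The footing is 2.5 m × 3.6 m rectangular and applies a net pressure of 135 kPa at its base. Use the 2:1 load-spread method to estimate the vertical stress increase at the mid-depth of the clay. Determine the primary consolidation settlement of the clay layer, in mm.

S_c ≈ 116 mm

Mid-depth of clay below the ground surface: z = 1.4 + 6.4/2 = 4.6 m.
Total vertical stress at mid-clay: σ_v = 19.8×1.4 + 16.2×3.2 = 79.56 kPa.
Pore pressure: u = 9.81×(4.6 − 1.4) = 31.392 kPa.
Initial effective stress: σ'_0 = σ_v − u = 79.56 − 31.392 = 48.168 kPa.
Stress increase at mid-clay by the 2:1 spreading method:
Δσ = qBL/((B+z)(L+z)) = 135×2.5×3.6/((2.5+4.6)(3.6+4.6)) = 20.869 kPa
Final effective stress: σ'_f = 48.168 + 20.869 = 69.037 kPa.
σ'_f = 69.037 > σ'_p = 50.9 kPa, so the stress path crosses the preconsolidation pressure — recompression up to σ'_p, then virgin compression beyond:
S_c = H/(1+e₀)·[C_r·log₁₀(σ'_p/σ'_0) + C_c·log₁₀(σ'_f/σ'_p)]
    = 6.4/2.09 × [0.089×log₁₀(50.9/48.168) + 0.27×log₁₀(69.037/50.9)]
    = 3.0622 × [0.0021324 + 0.035738] = 0.116 m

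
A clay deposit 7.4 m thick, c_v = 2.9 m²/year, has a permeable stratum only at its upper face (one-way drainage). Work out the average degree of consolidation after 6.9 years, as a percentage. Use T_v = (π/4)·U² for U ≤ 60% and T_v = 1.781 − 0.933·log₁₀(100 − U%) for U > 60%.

U ≈ 67.1 %

Drainage path length: H_d = H = 7.4 m (single drainage).
T_v = c_v·t/H_d² = 2.9×6.9/7.4² = 0.36541.
T_v = 0.36541 corresponds to the U > 60% branch:
U = 1 − 10^((1.781 − T_v)/0.933)/100 = 0.671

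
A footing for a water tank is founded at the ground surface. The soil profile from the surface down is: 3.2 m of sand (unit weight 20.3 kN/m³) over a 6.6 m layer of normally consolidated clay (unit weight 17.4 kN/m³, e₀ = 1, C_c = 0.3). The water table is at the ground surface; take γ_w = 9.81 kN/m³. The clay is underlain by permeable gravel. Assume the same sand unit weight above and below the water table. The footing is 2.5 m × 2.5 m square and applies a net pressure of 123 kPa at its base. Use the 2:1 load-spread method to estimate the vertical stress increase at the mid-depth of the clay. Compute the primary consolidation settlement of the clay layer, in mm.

S_c ≈ 64.5 mm

Mid-depth of clay below the ground surface: z = 3.2 + 6.6/2 = 6.5 m.
Total vertical stress at mid-clay: σ_v = 20.3×3.2 + 17.4×3.3 = 122.38 kPa.
Pore pressure: u = 9.81×(6.5 − 0) = 63.765 kPa.
Initial effective stress: σ'_0 = σ_v − u = 122.38 − 63.765 = 58.615 kPa.
Stress increase at mid-clay by the 2:1 spreading method:
Δσ = qBL/((B+z)(L+z)) = 123×2.5×2.5/((2.5+6.5)(2.5+6.5)) = 9.4907 kPa
Final effective stress: σ'_f = σ'_0 + Δσ = 58.615 + 9.4907 = 68.106 kPa.
Normally consolidated clay, so the full stress increment lies on the virgin compression line:
S_c = C_c·H/(1+e₀)·log₁₀(σ'_f/σ'_0) = 0.3×6.6/(1+1)×log₁₀(68.106/58.615)
    = 0.99 × 0.065177 = 0.06453 m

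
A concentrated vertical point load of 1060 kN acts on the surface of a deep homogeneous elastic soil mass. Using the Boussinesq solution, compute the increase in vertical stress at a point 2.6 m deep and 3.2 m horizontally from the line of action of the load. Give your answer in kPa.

Δσ_z ≈ 7.47 kPa

Boussinesq vertical stress below a point load on an elastic half-space:
Δσ_z = 3P/(2πz²) · [1 + (r/z)²]^(−5/2)
r/z = 3.2/2.6 = 1.2308; [1+(r/z)²]^(−5/2) = 0.099711.
Δσ_z = 3×1060/(2π×2.6²) × 0.099711 = 74.869 × 0.099711 = 7.465 kPa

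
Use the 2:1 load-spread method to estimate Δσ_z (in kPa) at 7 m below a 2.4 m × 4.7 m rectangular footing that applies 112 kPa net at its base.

By the 2:1 method the load spreads at 1 horizontal : 2 vertical, so at depth z the loaded area has grown by z in each plan dimension:
Δσ = qBL/((B+z)(L+z)) = 112×2.4×4.7/((2.4+7)(4.7+7)) = 11.487 kPa

Δσ_z ≈ 11.5 kPa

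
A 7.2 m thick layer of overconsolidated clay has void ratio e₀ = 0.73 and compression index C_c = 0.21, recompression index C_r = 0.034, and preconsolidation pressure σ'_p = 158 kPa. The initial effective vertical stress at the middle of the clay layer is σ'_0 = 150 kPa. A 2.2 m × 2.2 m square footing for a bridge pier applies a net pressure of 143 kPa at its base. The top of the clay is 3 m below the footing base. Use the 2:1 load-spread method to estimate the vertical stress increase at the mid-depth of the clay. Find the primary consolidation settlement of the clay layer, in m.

S_c ≈ 0.00544 m

Mid-depth of clay below the footing base: z = 3 + 7.2/2 = 6.6 m.
Stress increase at mid-clay by the 2:1 spreading method:
Δσ = qBL/((B+z)(L+z)) = 143×2.2×2.2/((2.2+6.6)(2.2+6.6)) = 8.9375 kPa
Final effective stress: σ'_f = 150 + 8.9375 = 158.94 kPa.
σ'_f = 158.94 > σ'_p = 158 kPa, so the stress path crosses the preconsolidation pressure — recompression up to σ'_p, then virgin compression beyond:
S_c = H/(1+e₀)·[C_r·log₁₀(σ'_p/σ'_0) + C_c·log₁₀(σ'_f/σ'_p)]
    = 7.2/1.73 × [0.034×log₁₀(158/150) + 0.21×log₁₀(158.94/158)]
    = 4.1618 × [0.00076724 + 0.00054099] = 0.005445 m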